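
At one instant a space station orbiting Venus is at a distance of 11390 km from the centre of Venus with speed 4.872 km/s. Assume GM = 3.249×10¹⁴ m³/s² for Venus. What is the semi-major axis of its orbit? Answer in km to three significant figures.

r = 1.139×10⁷ m.
Specific orbital energy ε = v²/2 − μ/r = (4872)²/2 − 3.249×10¹⁴/1.139×10⁷ = -1.666×10⁷ J/kg.
Since ε = −μ/(2a), a = −μ/(2ε) = 9.753×10⁶ m = 9752.8 km.

a ≈ 9750 km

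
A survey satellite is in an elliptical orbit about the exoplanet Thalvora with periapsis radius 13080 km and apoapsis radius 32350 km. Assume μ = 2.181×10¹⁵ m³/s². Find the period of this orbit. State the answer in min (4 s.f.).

T ≈ 242.8 min

Semi-major axis a = (r_p + r_a)/2 = (13080 + 32350)/2 = 22715 km = 2.272×10⁷ m.
By Kepler's third law T = 2π√(a³/μ) = 2π × 2.318×10³ = 1.457×10⁴ s.
= 242.8 min.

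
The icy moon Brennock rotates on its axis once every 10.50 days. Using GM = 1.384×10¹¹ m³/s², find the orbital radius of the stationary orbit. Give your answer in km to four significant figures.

T = 10.50 days = 9.072×10⁵ s.
A synchronous orbit has period T, so by Kepler's third law a = (μT²/4π²)^(1/3).
μT²/4π² = 1.384×10¹¹ × (9.072×10⁵)² / 39.48 = 2.885×10²¹ m³.
a = 1.424×10⁷ m = 14236 km.

r_sync ≈ 14240 km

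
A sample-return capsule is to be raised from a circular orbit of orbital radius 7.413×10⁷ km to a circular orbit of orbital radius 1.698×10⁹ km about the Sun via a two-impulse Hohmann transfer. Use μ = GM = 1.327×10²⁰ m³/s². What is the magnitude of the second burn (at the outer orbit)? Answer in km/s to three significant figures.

r₁ = 7.413×10⁷ km = 7.413×10¹⁰ m.
r₂ = 1.698×10⁹ km = 1.698×10¹² m.
Transfer ellipse a_t = (r₁ + r₂)/2 = 8.861×10¹¹ m.
At r₁: circular v_c1 = √(μ/r₁) = 42310 m/s; transfer-perihelion v_p = √[μ(2/r₁ − 1/a_t)] = 58570 m/s.
At r₂: circular v_c2 = √(μ/r₂) = 8840 m/s; transfer-aphelion v_a = √[μ(2/r₂ − 1/a_t)] = 2557 m/s.
Δv₂ = v_c2 − v_a = 6283 m/s.
= 6.283 km/s.

Δv ≈ 6.28 km/s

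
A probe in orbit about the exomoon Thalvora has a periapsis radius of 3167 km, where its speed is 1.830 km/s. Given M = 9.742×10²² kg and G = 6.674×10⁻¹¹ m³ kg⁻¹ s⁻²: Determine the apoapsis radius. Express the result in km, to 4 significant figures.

μ = GM = 6.674×10⁻¹¹ × 9.742×10²² = 6.502×10¹² m³/s².
r_p = 3.167×10⁶ m.
Specific energy ε = v²/2 − μ/r = -3.785×10⁵ J/kg, so a = −μ/(2ε) = 8.588×10⁶ m.
The apsides satisfy r_p + r_a = 2a, so the apoapsis radius is 2a − r_p = 1.401×10⁷ m = 14009 km.

apoapsis radius ≈ 14010 km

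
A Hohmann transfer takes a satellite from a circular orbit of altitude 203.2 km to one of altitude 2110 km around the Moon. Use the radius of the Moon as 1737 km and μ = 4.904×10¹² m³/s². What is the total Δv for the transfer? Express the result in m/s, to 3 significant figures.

Δv_total ≈ 448 m/s

r₁ = 1737 + 203.2 = 1940.2 km = 1.9402×10⁶ m.
r₂ = 1737 + 2110 = 3847.0 km = 3.8470×10⁶ m.
Transfer ellipse a_t = (r₁ + r₂)/2 = 2.894×10⁶ m.
At r₁: circular v_c1 = √(μ/r₁) = 1590 m/s; transfer-perilune v_p = √[μ(2/r₁ − 1/a_t)] = 1833 m/s.
Δv₁ = v_p − v_c1 = 243.3 m/s.
At r₂: circular v_c2 = √(μ/r₂) = 1129 m/s; transfer-apolune v_a = √[μ(2/r₂ − 1/a_t)] = 924.5 m/s.
Δv₂ = v_c2 − v_a = 204.5 m/s.
Total Δv = Δv₁ + Δv₂ = 447.8 m/s.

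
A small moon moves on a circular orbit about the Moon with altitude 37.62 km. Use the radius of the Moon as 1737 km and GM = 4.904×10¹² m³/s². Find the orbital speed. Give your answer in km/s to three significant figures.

v ≈ 1.66 km/s

r = 1737 + 37.62 = 1774.6 km = 1.7746×10⁶ m.
For a circular orbit v = √(μ/r) = √(4.904×10¹² / 1.775×10⁶) = √(2.763×10⁶) = 1662 m/s.
That is 1.662 km/s.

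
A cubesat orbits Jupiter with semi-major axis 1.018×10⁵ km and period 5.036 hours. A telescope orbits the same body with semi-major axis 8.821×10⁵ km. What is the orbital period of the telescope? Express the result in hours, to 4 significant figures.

T₂ ≈ 128.5 hours

Kepler's third law: T² ∝ a³, so T₂ = T₁ (a₂/a₁)^(3/2).
a₂/a₁ = 8.665, (a₂/a₁)^(3/2) = 25.51.
T₂ = 5.036 × 25.51 = 128.5 hours.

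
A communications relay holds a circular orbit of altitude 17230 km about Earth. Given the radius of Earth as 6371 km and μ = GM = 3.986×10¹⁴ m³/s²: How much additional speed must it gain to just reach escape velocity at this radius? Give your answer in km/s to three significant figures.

Δv ≈ 1.70 km/s

r = 6371 + 17230 = 23601 km = 2.3601×10⁷ m.
Circular speed v_c = √(μ/r) = 4110 m/s.
Escape speed v_esc = √(2μ/r) = √2 × v_c = 5812 m/s.
Δv = v_esc − v_c = 1702 m/s = 1.702 km/s.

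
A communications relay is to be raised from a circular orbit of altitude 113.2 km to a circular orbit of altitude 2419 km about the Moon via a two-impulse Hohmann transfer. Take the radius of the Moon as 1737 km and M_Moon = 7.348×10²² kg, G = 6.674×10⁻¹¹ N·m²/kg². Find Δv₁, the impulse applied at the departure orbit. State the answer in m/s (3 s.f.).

μ = GM = 6.674×10⁻¹¹ × 7.348×10²² = 4.904×10¹² m³/s².
r₁ = 1737 + 113.2 = 1850.2 km = 1.8502×10⁶ m.
r₂ = 1737 + 2419 = 4156.0 km = 4.1560×10⁶ m.
Transfer ellipse a_t = (r₁ + r₂)/2 = 3.003×10⁶ m.
At r₁: circular v_c1 = √(μ/r₁) = 1628 m/s; transfer-perilune v_p = √[μ(2/r₁ − 1/a_t)] = 1915 m/s.
Δv₁ = v_p − v_c1 = 287.2 m/s.

Δv ≈ 287 m/s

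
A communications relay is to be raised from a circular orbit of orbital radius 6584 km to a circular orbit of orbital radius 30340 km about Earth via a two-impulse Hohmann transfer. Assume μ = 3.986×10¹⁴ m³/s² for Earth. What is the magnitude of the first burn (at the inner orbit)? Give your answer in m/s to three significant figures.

r₁ = 6584 km = 6.584×10⁶ m.
r₂ = 30340 km = 3.034×10⁷ m.
Transfer ellipse a_t = (r₁ + r₂)/2 = 1.846×10⁷ m.
At r₁: circular v_c1 = √(μ/r₁) = 7781 m/s; transfer-perigee v_p = √[μ(2/r₁ − 1/a_t)] = 9975 m/s.
Δv₁ = v_p − v_c1 = 2194 m/s.

Δv ≈ 2190 m/s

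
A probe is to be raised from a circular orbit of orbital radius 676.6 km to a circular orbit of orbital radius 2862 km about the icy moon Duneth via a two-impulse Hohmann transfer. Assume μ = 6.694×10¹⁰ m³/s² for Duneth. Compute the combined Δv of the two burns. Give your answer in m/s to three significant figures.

r₁ = 676.6 km = 6.766×10⁵ m.
r₂ = 2862 km = 2.862×10⁶ m.
Transfer ellipse a_t = (r₁ + r₂)/2 = 1.769×10⁶ m.
At r₁: circular v_c1 = √(μ/r₁) = 314.5 m/s; transfer-periapsis v_p = √[μ(2/r₁ − 1/a_t)] = 400.0 m/s.
Δv₁ = v_p − v_c1 = 85.51 m/s.
At r₂: circular v_c2 = √(μ/r₂) = 152.9 m/s; transfer-apoapsis v_a = √[μ(2/r₂ − 1/a_t)] = 94.57 m/s.
Δv₂ = v_c2 − v_a = 58.36 m/s.
Total Δv = Δv₁ + Δv₂ = 143.9 m/s.

Δv_total ≈ 144 m/s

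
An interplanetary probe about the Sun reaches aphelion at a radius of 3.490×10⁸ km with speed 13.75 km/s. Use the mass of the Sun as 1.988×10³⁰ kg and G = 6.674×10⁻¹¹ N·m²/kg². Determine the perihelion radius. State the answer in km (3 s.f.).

perihelion radius ≈ 1.16×10⁸ km

μ = GM = 6.674×10⁻¹¹ × 1.988×10³⁰ = 1.327×10²⁰ m³/s².
r_a = 3.490×10¹¹ m.
Specific energy ε = v²/2 − μ/r = -2.856×10⁸ J/kg, so a = −μ/(2ε) = 2.323×10¹¹ m.
The apsides satisfy r_p + r_a = 2a, so the perihelion radius is 2a − r_a = 1.155×10¹¹ m = 1.1550×10⁸ km.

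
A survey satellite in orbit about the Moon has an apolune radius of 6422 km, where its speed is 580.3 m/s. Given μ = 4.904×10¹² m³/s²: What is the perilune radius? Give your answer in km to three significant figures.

r_a = 6.422×10⁶ m.
Specific energy ε = v²/2 − μ/r = -5.953×10⁵ J/kg, so a = −μ/(2ε) = 4.119×10⁶ m.
The apsides satisfy r_p + r_a = 2a, so the perilune radius is 2a − r_a = 1.817×10⁶ m = 1816.5 km.

perilune radius ≈ 1820 km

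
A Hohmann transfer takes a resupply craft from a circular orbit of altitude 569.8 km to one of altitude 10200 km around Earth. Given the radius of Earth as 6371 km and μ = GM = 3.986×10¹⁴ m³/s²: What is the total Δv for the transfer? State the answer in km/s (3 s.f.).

r₁ = 6371 + 569.8 = 6940.8 km = 6.9408×10⁶ m.
r₂ = 6371 + 10200 = 16571 km = 1.6571×10⁷ m.
Transfer ellipse a_t = (r₁ + r₂)/2 = 1.176×10⁷ m.
At r₁: circular v_c1 = √(μ/r₁) = 7578 m/s; transfer-perigee v_p = √[μ(2/r₁ − 1/a_t)] = 8997 m/s.
Δv₁ = v_p − v_c1 = 1419 m/s.
At r₂: circular v_c2 = √(μ/r₂) = 4904 m/s; transfer-apogee v_a = √[μ(2/r₂ − 1/a_t)] = 3769 m/s.
Δv₂ = v_c2 − v_a = 1136 m/s.
Total Δv = Δv₁ + Δv₂ = 2555 m/s = 2.555 km/s.

Δv_total ≈ 2.56 km/s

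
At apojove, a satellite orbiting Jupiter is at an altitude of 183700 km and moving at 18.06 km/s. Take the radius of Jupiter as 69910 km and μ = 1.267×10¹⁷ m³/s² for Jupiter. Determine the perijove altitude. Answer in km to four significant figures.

perijove altitude ≈ 53000 km

r_a = 69910 + 183700 = 2.5361×10⁵ km = 2.536×10⁸ m.
Specific energy ε = v²/2 − μ/r = -3.365×10⁸ J/kg, so a = −μ/(2ε) = 1.883×10⁸ m.
The apsides satisfy r_p + r_a = 2a, so the perijove radius is 2a − r_a = 1.229×10⁸ m = 1.2291×10⁵ km.
Perijove altitude = 1.2291×10⁵ − 69910 = 52998 km.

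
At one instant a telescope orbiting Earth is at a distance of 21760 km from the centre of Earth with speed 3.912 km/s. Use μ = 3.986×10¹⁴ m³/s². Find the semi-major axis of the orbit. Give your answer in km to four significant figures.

a ≈ 18690 km

r = 2.176×10⁷ m.
Specific orbital energy ε = v²/2 − μ/r = (3912)²/2 − 3.986×10¹⁴/2.176×10⁷ = -1.067×10⁷ J/kg.
Since ε = −μ/(2a), a = −μ/(2ε) = 1.869×10⁷ m = 18685 km.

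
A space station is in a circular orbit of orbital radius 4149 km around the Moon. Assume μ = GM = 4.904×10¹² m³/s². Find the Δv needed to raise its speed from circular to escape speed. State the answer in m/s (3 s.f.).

r = 4149 km = 4.149×10⁶ m.
Circular speed v_c = √(μ/r) = 1087 m/s.
Escape speed v_esc = √(2μ/r) = √2 × v_c = 1538 m/s.
Δv = v_esc − v_c = 450.3 m/s.

Δv ≈ 450 m/s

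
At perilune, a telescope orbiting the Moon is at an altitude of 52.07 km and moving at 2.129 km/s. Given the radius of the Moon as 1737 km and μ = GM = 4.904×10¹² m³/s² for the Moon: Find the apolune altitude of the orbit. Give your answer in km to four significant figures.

r_p = 1737 + 52.07 = 1789.1 km = 1.789×10⁶ m.
Specific energy ε = v²/2 − μ/r = -4.748×10⁵ J/kg, so a = −μ/(2ε) = 5.165×10⁶ m.
The apsides satisfy r_p + r_a = 2a, so the apolune radius is 2a − r_p = 8.540×10⁶ m = 8540.2 km.
Apolune altitude = 8540.2 − 1737 = 6803.2 km.

apolune altitude ≈ 6803 km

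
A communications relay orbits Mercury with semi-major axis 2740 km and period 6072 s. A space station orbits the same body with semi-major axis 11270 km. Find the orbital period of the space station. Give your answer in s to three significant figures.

Kepler's third law: T² ∝ a³, so T₂ = T₁ (a₂/a₁)^(3/2).
a₂/a₁ = 4.113, (a₂/a₁)^(3/2) = 8.342.
T₂ = 6072 × 8.342 = 50650 s.

T₂ ≈ 50700 s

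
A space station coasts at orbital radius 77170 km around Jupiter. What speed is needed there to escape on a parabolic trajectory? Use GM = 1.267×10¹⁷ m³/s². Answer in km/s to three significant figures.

v_esc ≈ 57.3 km/s

r = 77170 km = 7.717×10⁷ m.
Escape speed v_esc = √(2μ/r) = √(2 × 1.267×10¹⁷ / 7.717×10⁷) = √(3.284×10⁹) = 57300 m/s.
= 57.30 km/s.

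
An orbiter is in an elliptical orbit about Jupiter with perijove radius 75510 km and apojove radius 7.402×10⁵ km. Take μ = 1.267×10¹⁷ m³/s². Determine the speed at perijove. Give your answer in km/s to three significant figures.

v ≈ 55.2 km/s

Semi-major axis a = (r_p + r_a)/2 = 4.0786×10⁵ km = 4.079×10⁸ m.
Vis-viva: v² = μ(2/r − 1/a) = 1.267×10¹⁷ × (2.649×10⁻⁸ − 2.452×10⁻⁹) = 3.045×10⁹ m²/s².
v = 55180 m/s = 55.18 km/s.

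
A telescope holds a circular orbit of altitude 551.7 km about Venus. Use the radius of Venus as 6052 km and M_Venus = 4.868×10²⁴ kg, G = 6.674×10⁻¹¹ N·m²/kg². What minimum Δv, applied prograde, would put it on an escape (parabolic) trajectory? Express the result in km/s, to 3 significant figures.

Δv ≈ 2.91 km/s

μ = GM = 6.674×10⁻¹¹ × 4.868×10²⁴ = 3.249×10¹⁴ m³/s².
r = 6052 + 551.7 = 6603.7 km = 6.6037×10⁶ m.
Circular speed v_c = √(μ/r) = 7014 m/s.
Escape speed v_esc = √(2μ/r) = √2 × v_c = 9919 m/s.
Δv = v_esc − v_c = 2905 m/s = 2.905 km/s.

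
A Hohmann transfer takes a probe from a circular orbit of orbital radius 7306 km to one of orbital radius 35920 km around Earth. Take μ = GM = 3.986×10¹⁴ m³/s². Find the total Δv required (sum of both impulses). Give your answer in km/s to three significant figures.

r₁ = 7306 km = 7.306×10⁶ m.
r₂ = 35920 km = 3.592×10⁷ m.
Transfer ellipse a_t = (r₁ + r₂)/2 = 2.161×10⁷ m.
At r₁: circular v_c1 = √(μ/r₁) = 7386 m/s; transfer-perigee v_p = √[μ(2/r₁ − 1/a_t)] = 9522 m/s.
Δv₁ = v_p − v_c1 = 2136 m/s.
At r₂: circular v_c2 = √(μ/r₂) = 3331 m/s; transfer-apogee v_a = √[μ(2/r₂ − 1/a_t)] = 1937 m/s.
Δv₂ = v_c2 − v_a = 1394 m/s.
Total Δv = Δv₁ + Δv₂ = 3530 m/s = 3.530 km/s.

Δv_total ≈ 3.53 km/s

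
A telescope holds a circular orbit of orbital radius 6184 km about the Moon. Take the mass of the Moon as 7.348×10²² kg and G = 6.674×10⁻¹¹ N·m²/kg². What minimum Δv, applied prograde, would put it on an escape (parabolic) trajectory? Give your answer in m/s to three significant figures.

μ = GM = 6.674×10⁻¹¹ × 7.348×10²² = 4.904×10¹² m³/s².
r = 6184 km = 6.184×10⁶ m.
Circular speed v_c = √(μ/r) = 890.5 m/s.
Escape speed v_esc = √(2μ/r) = √2 × v_c = 1259 m/s.
Δv = v_esc − v_c = 368.9 m/s.

Δv ≈ 369 m/s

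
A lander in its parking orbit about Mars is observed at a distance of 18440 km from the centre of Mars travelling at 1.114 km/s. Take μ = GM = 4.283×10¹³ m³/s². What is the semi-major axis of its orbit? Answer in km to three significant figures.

a ≈ 12600 km

r = 1.844×10⁷ m.
Specific orbital energy ε = v²/2 − μ/r = (1114)²/2 − 4.283×10¹³/1.844×10⁷ = -1.702×10⁶ J/kg.
Since ε = −μ/(2a), a = −μ/(2ε) = 1.258×10⁷ m = 12581 km.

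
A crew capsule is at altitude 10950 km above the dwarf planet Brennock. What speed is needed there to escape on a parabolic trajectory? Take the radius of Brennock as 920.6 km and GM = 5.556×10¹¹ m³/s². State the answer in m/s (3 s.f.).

v_esc ≈ 306 m/s

r = 920.6 + 10950 = 11871 km = 1.1871×10⁷ m.
Escape speed v_esc = √(2μ/r) = √(2 × 5.556×10¹¹ / 1.187×10⁷) = √(9.361×10⁴) = 306.0 m/s.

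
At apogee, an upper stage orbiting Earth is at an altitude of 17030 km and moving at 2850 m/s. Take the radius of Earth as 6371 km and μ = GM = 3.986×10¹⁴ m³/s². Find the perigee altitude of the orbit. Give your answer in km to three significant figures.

r_a = 6371 + 17030 = 23401 km = 2.340×10⁷ m.
Specific energy ε = v²/2 − μ/r = -1.297×10⁷ J/kg, so a = −μ/(2ε) = 1.536×10⁷ m.
The apsides satisfy r_p + r_a = 2a, so the perigee radius is 2a − r_a = 7.326×10⁶ m = 7326.2 km.
Perigee altitude = 7326.2 − 6371 = 955.22 km.

perigee altitude ≈ 955 km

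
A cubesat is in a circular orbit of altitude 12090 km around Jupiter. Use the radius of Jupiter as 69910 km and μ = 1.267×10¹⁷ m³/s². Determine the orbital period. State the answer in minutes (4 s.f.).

T ≈ 218.5 minutes

r = 69910 + 12090 = 82000 km = 8.2000×10⁷ m.
Kepler's third law: T = 2π√(r³/μ) = 2π√((8.200×10⁷)³ / 1.267×10¹⁷).
r³/μ = 4.352×10⁶ s², so T = 2π × 2.086×10³ = 1.311×10⁴ s.
Converting: 1.311×10⁴ s ÷ 60.00 = 218.5 minutes.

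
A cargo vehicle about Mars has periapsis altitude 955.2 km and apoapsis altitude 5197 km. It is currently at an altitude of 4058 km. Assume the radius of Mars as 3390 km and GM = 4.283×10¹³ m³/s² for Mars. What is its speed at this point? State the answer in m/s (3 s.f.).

v ≈ 2210 m/s

r_p = 3390 + 955.2 = 4345.2 km = 4.3452×10⁶ m.
r_a = 3390 + 5197 = 8587.0 km = 8.5870×10⁶ m.
r = 3390 + 4058 = 7448.0 km = 7.448×10⁶ m.
Semi-major axis a = (r_p + r_a)/2 = 6466.1 km = 6.466×10⁶ m.
Vis-viva: v² = μ(2/r − 1/a) = 4.283×10¹³ × (2.685×10⁻⁷ − 1.547×10⁻⁷) = 4.877×10⁶ m²/s².
v = 2208 m/s.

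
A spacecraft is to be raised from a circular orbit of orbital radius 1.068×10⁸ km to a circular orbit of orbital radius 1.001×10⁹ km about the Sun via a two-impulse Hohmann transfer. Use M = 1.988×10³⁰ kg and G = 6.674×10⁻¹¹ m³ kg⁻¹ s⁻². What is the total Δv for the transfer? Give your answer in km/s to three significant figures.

μ = GM = 6.674×10⁻¹¹ × 1.988×10³⁰ = 1.327×10²⁰ m³/s².
r₁ = 1.068×10⁸ km = 1.068×10¹¹ m.
r₂ = 1.001×10⁹ km = 1.001×10¹² m.
Transfer ellipse a_t = (r₁ + r₂)/2 = 5.539×10¹¹ m.
At r₁: circular v_c1 = √(μ/r₁) = 35250 m/s; transfer-perihelion v_p = √[μ(2/r₁ − 1/a_t)] = 47380 m/s.
Δv₁ = v_p − v_c1 = 12140 m/s.
At r₂: circular v_c2 = √(μ/r₂) = 11510 m/s; transfer-aphelion v_a = √[μ(2/r₂ − 1/a_t)] = 5055 m/s.
Δv₂ = v_c2 − v_a = 6458 m/s.
Total Δv = Δv₁ + Δv₂ = 18590 m/s = 18.59 km/s.

Δv_total ≈ 18.6 km/s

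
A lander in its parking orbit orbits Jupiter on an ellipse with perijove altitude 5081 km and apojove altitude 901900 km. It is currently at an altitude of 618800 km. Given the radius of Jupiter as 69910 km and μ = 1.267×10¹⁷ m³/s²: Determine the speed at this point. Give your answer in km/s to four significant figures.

v ≈ 11.22 km/s

r_p = 69910 + 5081 = 74991 km = 7.4991×10⁷ m.
r_a = 69910 + 901900 = 971810 km = 9.7181×10⁸ m.
r = 69910 + 618800 = 6.8871×10⁵ km = 6.887×10⁸ m.
Semi-major axis a = (r_p + r_a)/2 = 5.2340×10⁵ km = 5.234×10⁸ m.
Vis-viva: v² = μ(2/r − 1/a) = 1.267×10¹⁷ × (2.904×10⁻⁹ − 1.911×10⁻⁹) = 1.259×10⁸ m²/s².
v = 11220 m/s = 11.22 km/s.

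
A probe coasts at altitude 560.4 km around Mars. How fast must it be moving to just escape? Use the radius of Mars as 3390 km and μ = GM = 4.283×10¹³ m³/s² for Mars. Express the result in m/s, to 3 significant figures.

v_esc ≈ 4660 m/s

r = 3390 + 560.4 = 3950.4 km = 3.9504×10⁶ m.
Escape speed v_esc = √(2μ/r) = √(2 × 4.283×10¹³ / 3.950×10⁶) = √(2.168×10⁷) = 4657 m/s.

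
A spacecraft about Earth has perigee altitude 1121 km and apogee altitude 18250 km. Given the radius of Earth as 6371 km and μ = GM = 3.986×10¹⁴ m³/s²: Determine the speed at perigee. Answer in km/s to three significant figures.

v ≈ 9.03 km/s

r_p = 6371 + 1121 = 7492.0 km = 7.4920×10⁶ m.
r_a = 6371 + 18250 = 24621 km = 2.4621×10⁷ m.
Semi-major axis a = (r_p + r_a)/2 = 16056 km = 1.606×10⁷ m.
Vis-viva: v² = μ(2/r − 1/a) = 3.986×10¹⁴ × (2.670×10⁻⁷ − 6.228×10⁻⁸) = 8.158×10⁷ m²/s².
v = 9032 m/s = 9.032 km/s.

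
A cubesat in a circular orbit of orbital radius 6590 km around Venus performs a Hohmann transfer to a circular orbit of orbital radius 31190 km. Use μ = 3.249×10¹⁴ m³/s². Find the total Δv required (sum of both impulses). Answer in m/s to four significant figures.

r₁ = 6590 km = 6.590×10⁶ m.
r₂ = 31190 km = 3.119×10⁷ m.
Transfer ellipse a_t = (r₁ + r₂)/2 = 1.889×10⁷ m.
At r₁: circular v_c1 = √(μ/r₁) = 7022 m/s; transfer-periapsis v_p = √[μ(2/r₁ − 1/a_t)] = 9022 m/s.
Δv₁ = v_p − v_c1 = 2001 m/s.
At r₂: circular v_c2 = √(μ/r₂) = 3228 m/s; transfer-apoapsis v_a = √[μ(2/r₂ − 1/a_t)] = 1906 m/s.
Δv₂ = v_c2 − v_a = 1321 m/s.
Total Δv = Δv₁ + Δv₂ = 3322 m/s.

Δv_total ≈ 3322 m/s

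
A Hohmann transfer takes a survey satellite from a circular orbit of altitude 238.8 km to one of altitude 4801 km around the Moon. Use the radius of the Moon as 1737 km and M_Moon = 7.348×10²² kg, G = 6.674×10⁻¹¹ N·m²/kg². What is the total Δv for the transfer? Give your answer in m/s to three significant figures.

μ = GM = 6.674×10⁻¹¹ × 7.348×10²² = 4.904×10¹² m³/s².
r₁ = 1737 + 238.8 = 1975.8 km = 1.9758×10⁶ m.
r₂ = 1737 + 4801 = 6538.0 km = 6.5380×10⁶ m.
Transfer ellipse a_t = (r₁ + r₂)/2 = 4.257×10⁶ m.
At r₁: circular v_c1 = √(μ/r₁) = 1575 m/s; transfer-perilune v_p = √[μ(2/r₁ − 1/a_t)] = 1952 m/s.
Δv₁ = v_p − v_c1 = 377.0 m/s.
At r₂: circular v_c2 = √(μ/r₂) = 866.1 m/s; transfer-apolune v_a = √[μ(2/r₂ − 1/a_t)] = 590.0 m/s.
Δv₂ = v_c2 − v_a = 276.0 m/s.
Total Δv = Δv₁ + Δv₂ = 653.0 m/s.

Δv_total ≈ 653 m/s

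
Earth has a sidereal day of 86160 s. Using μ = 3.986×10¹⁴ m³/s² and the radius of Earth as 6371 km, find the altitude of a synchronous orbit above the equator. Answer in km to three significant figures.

A synchronous orbit has period T, so by Kepler's third law a = (μT²/4π²)^(1/3).
μT²/4π² = 3.986×10¹⁴ × (8.616×10⁴)² / 39.48 = 7.495×10²² m³.
a = 4.216×10⁷ m = 42163 km.
Altitude h = a − R = 42163 − 6371 = 35792 km.

h_sync ≈ 35800 km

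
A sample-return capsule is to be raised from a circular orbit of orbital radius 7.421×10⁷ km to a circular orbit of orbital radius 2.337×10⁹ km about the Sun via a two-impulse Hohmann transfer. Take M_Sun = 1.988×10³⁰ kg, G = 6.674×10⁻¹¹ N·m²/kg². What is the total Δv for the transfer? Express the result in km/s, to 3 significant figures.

μ = GM = 6.674×10⁻¹¹ × 1.988×10³⁰ = 1.327×10²⁰ m³/s².
r₁ = 7.421×10⁷ km = 7.421×10¹⁰ m.
r₂ = 2.337×10⁹ km = 2.337×10¹² m.
Transfer ellipse a_t = (r₁ + r₂)/2 = 1.206×10¹² m.
At r₁: circular v_c1 = √(μ/r₁) = 42280 m/s; transfer-perihelion v_p = √[μ(2/r₁ − 1/a_t)] = 58870 m/s.
Δv₁ = v_p − v_c1 = 16590 m/s.
At r₂: circular v_c2 = √(μ/r₂) = 7535 m/s; transfer-aphelion v_a = √[μ(2/r₂ − 1/a_t)] = 1869 m/s.
Δv₂ = v_c2 − v_a = 5665 m/s.
Total Δv = Δv₁ + Δv₂ = 22250 m/s = 22.25 km/s.

Δv_total ≈ 22.3 km/s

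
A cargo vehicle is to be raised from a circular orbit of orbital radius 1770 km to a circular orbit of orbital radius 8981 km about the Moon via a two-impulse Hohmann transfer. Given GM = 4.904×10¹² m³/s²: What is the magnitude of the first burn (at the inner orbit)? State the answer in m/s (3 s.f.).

Δv ≈ 487 m/s

r₁ = 1770 km = 1.770×10⁶ m.
r₂ = 8981 km = 8.981×10⁶ m.
Transfer ellipse a_t = (r₁ + r₂)/2 = 5.376×10⁶ m.
At r₁: circular v_c1 = √(μ/r₁) = 1665 m/s; transfer-perilune v_p = √[μ(2/r₁ − 1/a_t)] = 2152 m/s.
Δv₁ = v_p − v_c1 = 487.0 m/s.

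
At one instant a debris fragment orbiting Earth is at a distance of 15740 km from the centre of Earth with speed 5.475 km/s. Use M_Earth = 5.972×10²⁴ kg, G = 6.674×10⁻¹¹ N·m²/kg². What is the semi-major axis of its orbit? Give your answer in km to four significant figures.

μ = GM = 6.674×10⁻¹¹ × 5.972×10²⁴ = 3.986×10¹⁴ m³/s².
r = 1.574×10⁷ m.
Specific orbital energy ε = v²/2 − μ/r = (5475)²/2 − 3.986×10¹⁴/1.574×10⁷ = -1.033×10⁷ J/kg.
Since ε = −μ/(2a), a = −μ/(2ε) = 1.928×10⁷ m = 19284 km.

a ≈ 19280 km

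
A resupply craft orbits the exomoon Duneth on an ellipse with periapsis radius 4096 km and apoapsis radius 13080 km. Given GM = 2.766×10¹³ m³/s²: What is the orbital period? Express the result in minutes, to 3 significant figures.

Semi-major axis a = (r_p + r_a)/2 = (4096.0 + 13080)/2 = 8588.0 km = 8.588×10⁶ m.
By Kepler's third law T = 2π√(a³/μ) = 2π × 4.785×10³ = 3.007×10⁴ s.
= 501.1 minutes.

T ≈ 501 minutes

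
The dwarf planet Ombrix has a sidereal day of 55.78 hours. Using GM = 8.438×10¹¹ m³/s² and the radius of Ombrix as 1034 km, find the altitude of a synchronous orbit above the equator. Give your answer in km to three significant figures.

T = 55.78 hours = 2.008×10⁵ s.
A synchronous orbit has period T, so by Kepler's third law a = (μT²/4π²)^(1/3).
μT²/4π² = 8.438×10¹¹ × (2.008×10⁵)² / 39.48 = 8.619×10²⁰ m³.
a = 9.517×10⁶ m = 9516.6 km.
Altitude h = a − R = 9516.6 − 1034 = 8482.6 km.

h_sync ≈ 8480 km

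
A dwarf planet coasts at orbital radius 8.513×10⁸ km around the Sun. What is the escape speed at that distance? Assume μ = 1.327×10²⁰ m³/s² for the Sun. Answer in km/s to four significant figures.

v_esc ≈ 17.66 km/s

r = 8.513×10⁸ km = 8.513×10¹¹ m.
Escape speed v_esc = √(2μ/r) = √(2 × 1.327×10²⁰ / 8.513×10¹¹) = √(3.118×10⁸) = 17660 m/s.
= 17.66 km/s.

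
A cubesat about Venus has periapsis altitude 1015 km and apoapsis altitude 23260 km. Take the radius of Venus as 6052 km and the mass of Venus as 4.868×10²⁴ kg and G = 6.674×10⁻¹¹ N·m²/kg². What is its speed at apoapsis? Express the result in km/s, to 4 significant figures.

v ≈ 2.075 km/s

μ = GM = 6.674×10⁻¹¹ × 4.868×10²⁴ = 3.249×10¹⁴ m³/s².
r_p = 6052 + 1015 = 7067.0 km = 7.0670×10⁶ m.
r_a = 6052 + 23260 = 29312 km = 2.9312×10⁷ m.
Semi-major axis a = (r_p + r_a)/2 = 18190 km = 1.819×10⁷ m.
Vis-viva: v² = μ(2/r − 1/a) = 3.249×10¹⁴ × (6.823×10⁻⁸ − 5.498×10⁻⁸) = 4.306×10⁶ m²/s².
v = 2075 m/s = 2.075 km/s.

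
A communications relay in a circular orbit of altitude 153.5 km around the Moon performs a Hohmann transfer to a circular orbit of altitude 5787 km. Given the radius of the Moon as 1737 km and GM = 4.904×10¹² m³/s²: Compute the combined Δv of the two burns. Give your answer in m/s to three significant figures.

r₁ = 1737 + 153.5 = 1890.5 km = 1.8905×10⁶ m.
r₂ = 1737 + 5787 = 7524.0 km = 7.5240×10⁶ m.
Transfer ellipse a_t = (r₁ + r₂)/2 = 4.707×10⁶ m.
At r₁: circular v_c1 = √(μ/r₁) = 1611 m/s; transfer-perilune v_p = √[μ(2/r₁ − 1/a_t)] = 2036 m/s.
Δv₁ = v_p − v_c1 = 425.6 m/s.
At r₂: circular v_c2 = √(μ/r₂) = 807.3 m/s; transfer-apolune v_a = √[μ(2/r₂ − 1/a_t)] = 511.6 m/s.
Δv₂ = v_c2 − v_a = 295.7 m/s.
Total Δv = Δv₁ + Δv₂ = 721.3 m/s.

Δv_total ≈ 721 m/s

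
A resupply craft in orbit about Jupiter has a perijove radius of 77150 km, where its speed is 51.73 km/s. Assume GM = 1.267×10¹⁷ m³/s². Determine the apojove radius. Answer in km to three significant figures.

apojove radius ≈ 3.39×10⁵ km

r_p = 7.715×10⁷ m.
Specific energy ε = v²/2 − μ/r = -3.043×10⁸ J/kg, so a = −μ/(2ε) = 2.082×10⁸ m.
The apsides satisfy r_p + r_a = 2a, so the apojove radius is 2a − r_p = 3.393×10⁸ m = 3.3927×10⁵ km.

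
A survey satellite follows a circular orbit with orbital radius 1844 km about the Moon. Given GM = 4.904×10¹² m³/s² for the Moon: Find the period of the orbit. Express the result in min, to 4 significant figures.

T ≈ 118.4 min

r = 1844 km = 1.844×10⁶ m.
Kepler's third law: T = 2π√(r³/μ) = 2π√((1.844×10⁶)³ / 4.904×10¹²).
r³/μ = 1.279×10⁶ s², so T = 2π × 1.131×10³ = 7.105×10³ s.
Converting: 7.105×10³ s ÷ 60.00 = 118.4 min.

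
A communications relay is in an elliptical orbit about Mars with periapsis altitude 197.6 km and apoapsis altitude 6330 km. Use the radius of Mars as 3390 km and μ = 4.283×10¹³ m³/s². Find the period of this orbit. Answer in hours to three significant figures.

r_p = 3390 + 197.6 = 3587.6 km = 3.5876×10⁶ m.
r_a = 3390 + 6330 = 9720.0 km = 9.7200×10⁶ m.
Semi-major axis a = (r_p + r_a)/2 = (3587.6 + 9720.0)/2 = 6653.8 km = 6.654×10⁶ m.
By Kepler's third law T = 2π√(a³/μ) = 2π × 2.623×10³ = 1.648×10⁴ s.
= 4.577 hours.

T ≈ 4.58 hours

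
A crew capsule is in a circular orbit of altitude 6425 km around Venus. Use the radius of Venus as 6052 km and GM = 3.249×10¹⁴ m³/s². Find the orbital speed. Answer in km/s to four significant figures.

v ≈ 5.103 km/s

r = 6052 + 6425 = 12477 km = 1.2477×10⁷ m.
For a circular orbit v = √(μ/r) = √(3.249×10¹⁴ / 1.248×10⁷) = √(2.604×10⁷) = 5103 m/s.
That is 5.103 km/s.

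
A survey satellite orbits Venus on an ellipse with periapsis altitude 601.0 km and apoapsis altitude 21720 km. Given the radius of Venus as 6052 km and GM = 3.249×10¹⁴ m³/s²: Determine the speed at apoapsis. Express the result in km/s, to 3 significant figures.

v ≈ 2.13 km/s

r_p = 6052 + 601.0 = 6653.0 km = 6.6530×10⁶ m.
r_a = 6052 + 21720 = 27772 km = 2.7772×10⁷ m.
Semi-major axis a = (r_p + r_a)/2 = 17212 km = 1.721×10⁷ m.
Vis-viva: v² = μ(2/r − 1/a) = 3.249×10¹⁴ × (7.201×10⁻⁸ − 5.810×10⁻⁸) = 4.522×10⁶ m²/s².
v = 2126 m/s = 2.126 km/s.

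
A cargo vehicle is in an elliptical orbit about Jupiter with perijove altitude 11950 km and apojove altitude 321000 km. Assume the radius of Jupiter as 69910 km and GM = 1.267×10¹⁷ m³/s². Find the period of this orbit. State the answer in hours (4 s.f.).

T ≈ 17.82 hours

r_p = 69910 + 11950 = 81860 km = 8.1860×10⁷ m.
r_a = 69910 + 321000 = 390910 km = 3.9091×10⁸ m.
Semi-major axis a = (r_p + r_a)/2 = (81860 + 3.9091×10⁵)/2 = 2.3638×10⁵ km = 2.364×10⁸ m.
By Kepler's third law T = 2π√(a³/μ) = 2π × 1.021×10⁴ = 6.415×10⁴ s.
= 17.82 hours.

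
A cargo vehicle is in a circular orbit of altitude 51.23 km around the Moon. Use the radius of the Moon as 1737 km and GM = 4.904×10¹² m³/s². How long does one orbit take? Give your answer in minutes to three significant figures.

r = 1737 + 51.23 = 1788.2 km = 1.7882×10⁶ m.
Kepler's third law: T = 2π√(r³/μ) = 2π√((1.788×10⁶)³ / 4.904×10¹²).
r³/μ = 1.166×10⁶ s², so T = 2π × 1.080×10³ = 6.785×10³ s.
Converting: 6.785×10³ s ÷ 60.00 = 113.1 minutes.

T ≈ 113 minutes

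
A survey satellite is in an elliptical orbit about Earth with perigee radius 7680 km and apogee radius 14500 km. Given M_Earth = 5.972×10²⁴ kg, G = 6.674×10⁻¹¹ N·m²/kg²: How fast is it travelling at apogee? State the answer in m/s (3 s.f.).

μ = GM = 6.674×10⁻¹¹ × 5.972×10²⁴ = 3.986×10¹⁴ m³/s².
Semi-major axis a = (r_p + r_a)/2 = 11090 km = 1.109×10⁷ m.
Vis-viva: v² = μ(2/r − 1/a) = 3.986×10¹⁴ × (1.379×10⁻⁷ − 9.017×10⁻⁸) = 1.904×10⁷ m²/s².
v = 4363 m/s.

v ≈ 4360 m/s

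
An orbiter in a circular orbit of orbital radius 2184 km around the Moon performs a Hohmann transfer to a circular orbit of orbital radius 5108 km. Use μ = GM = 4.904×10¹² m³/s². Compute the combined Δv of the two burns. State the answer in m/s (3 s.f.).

r₁ = 2184 km = 2.184×10⁶ m.
r₂ = 5108 km = 5.108×10⁶ m.
Transfer ellipse a_t = (r₁ + r₂)/2 = 3.646×10⁶ m.
At r₁: circular v_c1 = √(μ/r₁) = 1498 m/s; transfer-perilune v_p = √[μ(2/r₁ − 1/a_t)] = 1774 m/s.
Δv₁ = v_p − v_c1 = 275.2 m/s.
At r₂: circular v_c2 = √(μ/r₂) = 979.8 m/s; transfer-apolune v_a = √[μ(2/r₂ − 1/a_t)] = 758.3 m/s.
Δv₂ = v_c2 − v_a = 221.5 m/s.
Total Δv = Δv₁ + Δv₂ = 496.7 m/s.

Δv_total ≈ 497 m/s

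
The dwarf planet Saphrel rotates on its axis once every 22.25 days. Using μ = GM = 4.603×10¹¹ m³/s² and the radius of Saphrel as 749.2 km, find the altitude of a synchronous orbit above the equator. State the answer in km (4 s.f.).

h_sync ≈ 34310 km

T = 22.25 days = 1.922×10⁶ s.
A synchronous orbit has period T, so by Kepler's third law a = (μT²/4π²)^(1/3).
μT²/4π² = 4.603×10¹¹ × (1.922×10⁶)² / 39.48 = 4.309×10²² m³.
a = 3.506×10⁷ m = 35058 km.
Altitude h = a − R = 35058 − 749.2 = 34309 km.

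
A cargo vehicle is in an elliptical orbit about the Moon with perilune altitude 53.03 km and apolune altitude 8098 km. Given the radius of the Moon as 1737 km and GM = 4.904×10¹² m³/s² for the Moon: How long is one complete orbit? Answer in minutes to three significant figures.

T ≈ 663 minutes

r_p = 1737 + 53.03 = 1790.0 km = 1.7900×10⁶ m.
r_a = 1737 + 8098 = 9835.0 km = 9.8350×10⁶ m.
Semi-major axis a = (r_p + r_a)/2 = (1790.0 + 9835.0)/2 = 5812.5 km = 5.813×10⁶ m.
By Kepler's third law T = 2π√(a³/μ) = 2π × 6.328×10³ = 3.976×10⁴ s.
= 662.7 minutes.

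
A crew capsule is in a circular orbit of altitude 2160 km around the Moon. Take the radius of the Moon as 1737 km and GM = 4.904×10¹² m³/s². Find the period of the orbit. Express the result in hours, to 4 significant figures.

T ≈ 6.063 hours

r = 1737 + 2160 = 3897.0 km = 3.8970×10⁶ m.
Kepler's third law: T = 2π√(r³/μ) = 2π√((3.897×10⁶)³ / 4.904×10¹²).
r³/μ = 1.207×10⁷ s², so T = 2π × 3.474×10³ = 2.183×10⁴ s.
Converting: 2.183×10⁴ s ÷ 3600 = 6.063 hours.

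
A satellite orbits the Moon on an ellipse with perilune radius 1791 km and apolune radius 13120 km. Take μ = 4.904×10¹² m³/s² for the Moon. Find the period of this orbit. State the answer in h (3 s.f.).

Semi-major axis a = (r_p + r_a)/2 = (1791.0 + 13120)/2 = 7455.5 km = 7.456×10⁶ m.
By Kepler's third law T = 2π√(a³/μ) = 2π × 9.193×10³ = 5.776×10⁴ s.
= 16.04 h.

T ≈ 16.0 h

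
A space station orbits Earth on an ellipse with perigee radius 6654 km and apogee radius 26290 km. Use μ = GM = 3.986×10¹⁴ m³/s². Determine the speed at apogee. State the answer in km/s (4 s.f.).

v ≈ 2.475 km/s

Semi-major axis a = (r_p + r_a)/2 = 16472 km = 1.647×10⁷ m.
Vis-viva: v² = μ(2/r − 1/a) = 3.986×10¹⁴ × (7.607×10⁻⁸ − 6.071×10⁻⁸) = 6.125×10⁶ m²/s².
v = 2475 m/s = 2.475 km/s.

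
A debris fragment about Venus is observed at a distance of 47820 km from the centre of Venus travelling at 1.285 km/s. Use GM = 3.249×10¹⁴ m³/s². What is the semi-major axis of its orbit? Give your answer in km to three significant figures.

a ≈ 27200 km

r = 4.782×10⁷ m.
Vis-viva rearranged: 1/a = 2/r − v²/μ = 4.182×10⁻⁸ − 5.082×10⁻⁹ = 3.674×10⁻⁸ m⁻¹.
a = 2.722×10⁷ m = 27217 km.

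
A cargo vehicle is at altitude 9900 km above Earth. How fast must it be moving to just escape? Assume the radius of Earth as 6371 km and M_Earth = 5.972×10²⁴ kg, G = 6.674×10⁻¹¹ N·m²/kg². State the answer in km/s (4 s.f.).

μ = GM = 6.674×10⁻¹¹ × 5.972×10²⁴ = 3.986×10¹⁴ m³/s².
r = 6371 + 9900 = 16271 km = 1.6271×10⁷ m.
Escape speed v_esc = √(2μ/r) = √(2 × 3.986×10¹⁴ / 1.627×10⁷) = √(4.899×10⁷) = 6999 m/s.
= 6.999 km/s.

v_esc ≈ 6.999 km/s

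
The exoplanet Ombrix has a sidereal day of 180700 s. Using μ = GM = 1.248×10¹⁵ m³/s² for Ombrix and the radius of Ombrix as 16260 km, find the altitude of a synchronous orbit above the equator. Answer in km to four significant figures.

A synchronous orbit has period T, so by Kepler's third law a = (μT²/4π²)^(1/3).
μT²/4π² = 1.248×10¹⁵ × (1.807×10⁵)² / 39.48 = 1.032×10²⁴ m³.
a = 1.011×10⁸ m = 1.0106×10⁵ km.
Altitude h = a − R = 1.0106×10⁵ − 16260 = 84803 km.

h_sync ≈ 84800 km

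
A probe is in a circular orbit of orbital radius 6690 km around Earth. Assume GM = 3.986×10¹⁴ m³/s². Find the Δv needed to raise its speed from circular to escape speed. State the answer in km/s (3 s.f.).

r = 6690 km = 6.690×10⁶ m.
Circular speed v_c = √(μ/r) = 7719 m/s.
Escape speed v_esc = √(2μ/r) = √2 × v_c = 10920 m/s.
Δv = v_esc − v_c = 3197 m/s = 3.197 km/s.

Δv ≈ 3.20 km/s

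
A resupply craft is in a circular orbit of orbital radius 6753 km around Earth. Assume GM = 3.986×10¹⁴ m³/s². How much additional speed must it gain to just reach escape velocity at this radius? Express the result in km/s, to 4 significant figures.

Δv ≈ 3.182 km/s

r = 6753 km = 6.753×10⁶ m.
Circular speed v_c = √(μ/r) = 7683 m/s.
Escape speed v_esc = √(2μ/r) = √2 × v_c = 10870 m/s.
Δv = v_esc − v_c = 3182 m/s = 3.182 km/s.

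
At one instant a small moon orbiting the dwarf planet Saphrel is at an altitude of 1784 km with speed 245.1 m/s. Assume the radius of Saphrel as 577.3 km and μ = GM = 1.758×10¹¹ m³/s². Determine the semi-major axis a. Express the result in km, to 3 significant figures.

a ≈ 1980 km

r = 577.3 + 1784 = 2361.3 km = 2.361×10⁶ m.
Specific orbital energy ε = v²/2 − μ/r = (245.1)²/2 − 1.758×10¹¹/2.361×10⁶ = -4.441×10⁴ J/kg.
Since ε = −μ/(2a), a = −μ/(2ε) = 1.979×10⁶ m = 1979.1 km.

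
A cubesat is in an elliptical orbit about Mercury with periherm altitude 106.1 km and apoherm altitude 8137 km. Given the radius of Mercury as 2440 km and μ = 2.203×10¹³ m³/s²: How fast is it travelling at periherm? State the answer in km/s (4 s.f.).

v ≈ 3.735 km/s

r_p = 2440 + 106.1 = 2546.1 km = 2.5461×10⁶ m.
r_a = 2440 + 8137 = 10577 km = 1.0577×10⁷ m.
Semi-major axis a = (r_p + r_a)/2 = 6561.6 km = 6.562×10⁶ m.
Vis-viva: v² = μ(2/r − 1/a) = 2.203×10¹³ × (7.855×10⁻⁷ − 1.524×10⁻⁷) = 1.395×10⁷ m²/s².
v = 3735 m/s = 3.735 km/s.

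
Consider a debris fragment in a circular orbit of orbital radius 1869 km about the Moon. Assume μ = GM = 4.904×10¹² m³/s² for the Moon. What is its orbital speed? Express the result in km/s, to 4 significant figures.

v ≈ 1.620 km/s

r = 1869 km = 1.869×10⁶ m.
For a circular orbit v = √(μ/r) = √(4.904×10¹² / 1.869×10⁶) = √(2.624×10⁶) = 1620 m/s.
That is 1.620 km/s.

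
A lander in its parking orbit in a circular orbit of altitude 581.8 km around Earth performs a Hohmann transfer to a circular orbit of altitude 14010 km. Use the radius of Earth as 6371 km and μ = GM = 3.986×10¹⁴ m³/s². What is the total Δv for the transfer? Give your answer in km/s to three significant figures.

r₁ = 6371 + 581.8 = 6952.8 km = 6.9528×10⁶ m.
r₂ = 6371 + 14010 = 20381 km = 2.0381×10⁷ m.
Transfer ellipse a_t = (r₁ + r₂)/2 = 1.367×10⁷ m.
At r₁: circular v_c1 = √(μ/r₁) = 7572 m/s; transfer-perigee v_p = √[μ(2/r₁ − 1/a_t)] = 9246 m/s.
Δv₁ = v_p − v_c1 = 1675 m/s.
At r₂: circular v_c2 = √(μ/r₂) = 4422 m/s; transfer-apogee v_a = √[μ(2/r₂ − 1/a_t)] = 3154 m/s.
Δv₂ = v_c2 − v_a = 1268 m/s.
Total Δv = Δv₁ + Δv₂ = 2943 m/s = 2.943 km/s.

Δv_total ≈ 2.94 km/s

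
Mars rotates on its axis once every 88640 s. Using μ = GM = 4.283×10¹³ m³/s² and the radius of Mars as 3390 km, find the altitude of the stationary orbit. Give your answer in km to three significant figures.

A synchronous orbit has period T, so by Kepler's third law a = (μT²/4π²)^(1/3).
μT²/4π² = 4.283×10¹³ × (8.864×10⁴)² / 39.48 = 8.524×10²¹ m³.
a = 2.043×10⁷ m = 20428 km.
Altitude h = a − R = 20428 − 3390 = 17038 km.

h_sync ≈ 17000 km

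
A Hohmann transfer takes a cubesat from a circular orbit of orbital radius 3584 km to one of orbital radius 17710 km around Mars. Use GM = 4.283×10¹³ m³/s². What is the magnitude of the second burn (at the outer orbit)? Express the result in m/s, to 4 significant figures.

Δv ≈ 652.9 m/s

r₁ = 3584 km = 3.584×10⁶ m.
r₂ = 17710 km = 1.771×10⁷ m.
Transfer ellipse a_t = (r₁ + r₂)/2 = 1.065×10⁷ m.
At r₁: circular v_c1 = √(μ/r₁) = 3457 m/s; transfer-periapsis v_p = √[μ(2/r₁ − 1/a_t)] = 4458 m/s.
At r₂: circular v_c2 = √(μ/r₂) = 1555 m/s; transfer-apoapsis v_a = √[μ(2/r₂ − 1/a_t)] = 902.3 m/s.
Δv₂ = v_c2 − v_a = 652.9 m/s.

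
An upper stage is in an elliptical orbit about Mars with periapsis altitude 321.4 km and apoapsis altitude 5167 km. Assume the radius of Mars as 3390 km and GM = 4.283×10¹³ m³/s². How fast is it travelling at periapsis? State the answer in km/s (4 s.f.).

v ≈ 4.012 km/s

r_p = 3390 + 321.4 = 3711.4 km = 3.7114×10⁶ m.
r_a = 3390 + 5167 = 8557.0 km = 8.5570×10⁶ m.
Semi-major axis a = (r_p + r_a)/2 = 6134.2 km = 6.134×10⁶ m.
Vis-viva: v² = μ(2/r − 1/a) = 4.283×10¹³ × (5.389×10⁻⁷ − 1.630×10⁻⁷) = 1.610×10⁷ m²/s².
v = 4012 m/s = 4.012 km/s.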